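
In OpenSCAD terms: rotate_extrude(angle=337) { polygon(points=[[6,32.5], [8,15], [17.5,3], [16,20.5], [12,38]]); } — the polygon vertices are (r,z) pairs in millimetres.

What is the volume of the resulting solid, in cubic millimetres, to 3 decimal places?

Volume = 14704.767 mm³

Profile (r,z), 5 vertices: (6,32.5) (8,15) (17.5,3) (16,20.5) (12,38)
edge 0: (6,32.5)→(8,15)  cross = 6·15 − 8·32.5 = -170.0000; (r_i+r_j)·cross = 14·-170.0000 = -2380.0000
edge 1: (8,15)→(17.5,3)  cross = 8·3 − 17.5·15 = -238.5000; (r_i+r_j)·cross = 25.5·-238.5000 = -6081.7500
edge 2: (17.5,3)→(16,20.5)  cross = 17.5·20.5 − 16·3 = 310.7500; (r_i+r_j)·cross = 33.5·310.7500 = 10410.1250
edge 3: (16,20.5)→(12,38)  cross = 16·38 − 12·20.5 = 362.0000; (r_i+r_j)·cross = 28·362.0000 = 10136.0000
edge 4: (12,38)→(6,32.5)  cross = 12·32.5 − 6·38 = 162.0000; (r_i+r_j)·cross = 18·162.0000 = 2916.0000
Σcross = 426.2500 → A = |Σcross|/2 = 213.1250 mm²
Σ(r_i+r_j)·cross = 15000.3750 → first moment M = |Σ|/6 = 2500.0625
R_c = M/A = 2500.0625/213.1250 = 11.7305 mm
θ = 337° = 5.881760 rad
V = θ·R_c·A = 5.881760·11.7305·213.1250 = 14704.767 mm³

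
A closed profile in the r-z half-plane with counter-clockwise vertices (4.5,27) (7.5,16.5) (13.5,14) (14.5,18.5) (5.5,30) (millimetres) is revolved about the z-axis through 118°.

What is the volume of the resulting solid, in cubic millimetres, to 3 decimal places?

Volume = 1406.373 mm³

Profile (r,z), 5 vertices: (4.5,27) (7.5,16.5) (13.5,14) (14.5,18.5) (5.5,30)
edge 0: (4.5,27)→(7.5,16.5)  cross = 4.5·16.5 − 7.5·27 = -128.2500; (r_i+r_j)·cross = 12·-128.2500 = -1539.0000
edge 1: (7.5,16.5)→(13.5,14)  cross = 7.5·14 − 13.5·16.5 = -117.7500; (r_i+r_j)·cross = 21·-117.7500 = -2472.7500
edge 2: (13.5,14)→(14.5,18.5)  cross = 13.5·18.5 − 14.5·14 = 46.7500; (r_i+r_j)·cross = 28·46.7500 = 1309.0000
edge 3: (14.5,18.5)→(5.5,30)  cross = 14.5·30 − 5.5·18.5 = 333.2500; (r_i+r_j)·cross = 20·333.2500 = 6665.0000
edge 4: (5.5,30)→(4.5,27)  cross = 5.5·27 − 4.5·30 = 13.5000; (r_i+r_j)·cross = 10·13.5000 = 135.0000
Σcross = 147.5000 → A = |Σcross|/2 = 73.7500 mm²
Σ(r_i+r_j)·cross = 4097.2500 → first moment M = |Σ|/6 = 682.8750
R_c = M/A = 682.8750/73.7500 = 9.2593 mm
θ = 118° = 2.059489 rad
V = θ·R_c·A = 2.059489·9.2593·73.7500 = 1406.373 mm³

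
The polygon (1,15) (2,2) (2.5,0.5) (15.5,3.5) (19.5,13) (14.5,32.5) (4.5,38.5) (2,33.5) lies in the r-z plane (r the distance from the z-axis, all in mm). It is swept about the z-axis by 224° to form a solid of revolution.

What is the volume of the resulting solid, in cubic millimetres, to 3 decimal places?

Profile (r,z), 8 vertices: (1,15) (2,2) (2.5,0.5) (15.5,3.5) (19.5,13) (14.5,32.5) (4.5,38.5) (2,33.5)
edge 0: (1,15)→(2,2)  cross = 1·2 − 2·15 = -28.0000; (r_i+r_j)·cross = 3·-28.0000 = -84.0000
edge 1: (2,2)→(2.5,0.5)  cross = 2·0.5 − 2.5·2 = -4.0000; (r_i+r_j)·cross = 4.5·-4.0000 = -18.0000
edge 2: (2.5,0.5)→(15.5,3.5)  cross = 2.5·3.5 − 15.5·0.5 = 1.0000; (r_i+r_j)·cross = 18·1.0000 = 18.0000
edge 3: (15.5,3.5)→(19.5,13)  cross = 15.5·13 − 19.5·3.5 = 133.2500; (r_i+r_j)·cross = 35·133.2500 = 4663.7500
edge 4: (19.5,13)→(14.5,32.5)  cross = 19.5·32.5 − 14.5·13 = 445.2500; (r_i+r_j)·cross = 34·445.2500 = 15138.5000
edge 5: (14.5,32.5)→(4.5,38.5)  cross = 14.5·38.5 − 4.5·32.5 = 412.0000; (r_i+r_j)·cross = 19·412.0000 = 7828.0000
edge 6: (4.5,38.5)→(2,33.5)  cross = 4.5·33.5 − 2·38.5 = 73.7500; (r_i+r_j)·cross = 6.5·73.7500 = 479.3750
edge 7: (2,33.5)→(1,15)  cross = 2·15 − 1·33.5 = -3.5000; (r_i+r_j)·cross = 3·-3.5000 = -10.5000
Σcross = 1029.7500 → A = |Σcross|/2 = 514.8750 mm²
Σ(r_i+r_j)·cross = 28015.1250 → first moment M = |Σ|/6 = 4669.1875
R_c = M/A = 4669.1875/514.8750 = 9.0686 mm
θ = 224° = 3.909538 rad
V = θ·R_c·A = 3.909538·9.0686·514.8750 = 18254.364 mm³

Volume = 18254.364 mm³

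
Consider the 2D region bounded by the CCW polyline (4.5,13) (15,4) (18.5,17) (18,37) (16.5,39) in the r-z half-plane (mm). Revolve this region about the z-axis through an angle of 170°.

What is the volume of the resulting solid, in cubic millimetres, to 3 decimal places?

Volume = 10089.487 mm³

Profile (r,z), 5 vertices: (4.5,13) (15,4) (18.5,17) (18,37) (16.5,39)
edge 0: (4.5,13)→(15,4)  cross = 4.5·4 − 15·13 = -177.0000; (r_i+r_j)·cross = 19.5·-177.0000 = -3451.5000
edge 1: (15,4)→(18.5,17)  cross = 15·17 − 18.5·4 = 181.0000; (r_i+r_j)·cross = 33.5·181.0000 = 6063.5000
edge 2: (18.5,17)→(18,37)  cross = 18.5·37 − 18·17 = 378.5000; (r_i+r_j)·cross = 36.5·378.5000 = 13815.2500
edge 3: (18,37)→(16.5,39)  cross = 18·39 − 16.5·37 = 91.5000; (r_i+r_j)·cross = 34.5·91.5000 = 3156.7500
edge 4: (16.5,39)→(4.5,13)  cross = 16.5·13 − 4.5·39 = 39.0000; (r_i+r_j)·cross = 21·39.0000 = 819.0000
Σcross = 513.0000 → A = |Σcross|/2 = 256.5000 mm²
Σ(r_i+r_j)·cross = 20403.0000 → first moment M = |Σ|/6 = 3400.5000
R_c = M/A = 3400.5000/256.5000 = 13.2573 mm
θ = 170° = 2.967060 rad
V = θ·R_c·A = 2.967060·13.2573·256.5000 = 10089.487 mm³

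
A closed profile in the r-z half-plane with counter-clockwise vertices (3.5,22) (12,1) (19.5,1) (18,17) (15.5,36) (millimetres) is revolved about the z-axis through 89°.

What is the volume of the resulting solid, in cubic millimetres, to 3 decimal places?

Volume = 6329.355 mm³

Profile (r,z), 5 vertices: (3.5,22) (12,1) (19.5,1) (18,17) (15.5,36)
edge 0: (3.5,22)→(12,1)  cross = 3.5·1 − 12·22 = -260.5000; (r_i+r_j)·cross = 15.5·-260.5000 = -4037.7500
edge 1: (12,1)→(19.5,1)  cross = 12·1 − 19.5·1 = -7.5000; (r_i+r_j)·cross = 31.5·-7.5000 = -236.2500
edge 2: (19.5,1)→(18,17)  cross = 19.5·17 − 18·1 = 313.5000; (r_i+r_j)·cross = 37.5·313.5000 = 11756.2500
edge 3: (18,17)→(15.5,36)  cross = 18·36 − 15.5·17 = 384.5000; (r_i+r_j)·cross = 33.5·384.5000 = 12880.7500
edge 4: (15.5,36)→(3.5,22)  cross = 15.5·22 − 3.5·36 = 215.0000; (r_i+r_j)·cross = 19·215.0000 = 4085.0000
Σcross = 645.0000 → A = |Σcross|/2 = 322.5000 mm²
Σ(r_i+r_j)·cross = 24448.0000 → first moment M = |Σ|/6 = 4074.6667
R_c = M/A = 4074.6667/322.5000 = 12.6346 mm
θ = 89° = 1.553343 rad
V = θ·R_c·A = 1.553343·12.6346·322.5000 = 6329.355 mm³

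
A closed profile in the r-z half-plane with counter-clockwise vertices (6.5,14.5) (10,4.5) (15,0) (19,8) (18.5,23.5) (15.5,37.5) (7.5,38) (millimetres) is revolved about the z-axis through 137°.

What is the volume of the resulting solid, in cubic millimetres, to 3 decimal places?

Profile (r,z), 7 vertices: (6.5,14.5) (10,4.5) (15,0) (19,8) (18.5,23.5) (15.5,37.5) (7.5,38)
edge 0: (6.5,14.5)→(10,4.5)  cross = 6.5·4.5 − 10·14.5 = -115.7500; (r_i+r_j)·cross = 16.5·-115.7500 = -1909.8750
edge 1: (10,4.5)→(15,0)  cross = 10·0 − 15·4.5 = -67.5000; (r_i+r_j)·cross = 25·-67.5000 = -1687.5000
edge 2: (15,0)→(19,8)  cross = 15·8 − 19·0 = 120.0000; (r_i+r_j)·cross = 34·120.0000 = 4080.0000
edge 3: (19,8)→(18.5,23.5)  cross = 19·23.5 − 18.5·8 = 298.5000; (r_i+r_j)·cross = 37.5·298.5000 = 11193.7500
edge 4: (18.5,23.5)→(15.5,37.5)  cross = 18.5·37.5 − 15.5·23.5 = 329.5000; (r_i+r_j)·cross = 34·329.5000 = 11203.0000
edge 5: (15.5,37.5)→(7.5,38)  cross = 15.5·38 − 7.5·37.5 = 307.7500; (r_i+r_j)·cross = 23·307.7500 = 7078.2500
edge 6: (7.5,38)→(6.5,14.5)  cross = 7.5·14.5 − 6.5·38 = -138.2500; (r_i+r_j)·cross = 14·-138.2500 = -1935.5000
Σcross = 734.2500 → A = |Σcross|/2 = 367.1250 mm²
Σ(r_i+r_j)·cross = 28022.1250 → first moment M = |Σ|/6 = 4670.3542
R_c = M/A = 4670.3542/367.1250 = 12.7214 mm
θ = 137° = 2.391101 rad
V = θ·R_c·A = 2.391101·12.7214·367.1250 = 11167.289 mm³

Volume = 11167.289 mm³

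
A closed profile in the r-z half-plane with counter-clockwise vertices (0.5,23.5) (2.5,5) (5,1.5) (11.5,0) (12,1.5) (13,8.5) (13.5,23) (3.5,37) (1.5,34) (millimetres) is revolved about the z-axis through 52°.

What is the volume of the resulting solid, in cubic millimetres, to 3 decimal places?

Profile (r,z), 9 vertices: (0.5,23.5) (2.5,5) (5,1.5) (11.5,0) (12,1.5) (13,8.5) (13.5,23) (3.5,37) (1.5,34)
edge 0: (0.5,23.5)→(2.5,5)  cross = 0.5·5 − 2.5·23.5 = -56.2500; (r_i+r_j)·cross = 3·-56.2500 = -168.7500
edge 1: (2.5,5)→(5,1.5)  cross = 2.5·1.5 − 5·5 = -21.2500; (r_i+r_j)·cross = 7.5·-21.2500 = -159.3750
edge 2: (5,1.5)→(11.5,0)  cross = 5·0 − 11.5·1.5 = -17.2500; (r_i+r_j)·cross = 16.5·-17.2500 = -284.6250
edge 3: (11.5,0)→(12,1.5)  cross = 11.5·1.5 − 12·0 = 17.2500; (r_i+r_j)·cross = 23.5·17.2500 = 405.3750
edge 4: (12,1.5)→(13,8.5)  cross = 12·8.5 − 13·1.5 = 82.5000; (r_i+r_j)·cross = 25·82.5000 = 2062.5000
edge 5: (13,8.5)→(13.5,23)  cross = 13·23 − 13.5·8.5 = 184.2500; (r_i+r_j)·cross = 26.5·184.2500 = 4882.6250
edge 6: (13.5,23)→(3.5,37)  cross = 13.5·37 − 3.5·23 = 419.0000; (r_i+r_j)·cross = 17·419.0000 = 7123.0000
edge 7: (3.5,37)→(1.5,34)  cross = 3.5·34 − 1.5·37 = 63.5000; (r_i+r_j)·cross = 5·63.5000 = 317.5000
edge 8: (1.5,34)→(0.5,23.5)  cross = 1.5·23.5 − 0.5·34 = 18.2500; (r_i+r_j)·cross = 2·18.2500 = 36.5000
Σcross = 690.0000 → A = |Σcross|/2 = 345.0000 mm²
Σ(r_i+r_j)·cross = 14214.7500 → first moment M = |Σ|/6 = 2369.1250
R_c = M/A = 2369.1250/345.0000 = 6.8670 mm
θ = 52° = 0.907571 rad
V = θ·R_c·A = 0.907571·6.8670·345.0000 = 2150.150 mm³

Volume = 2150.150 mm³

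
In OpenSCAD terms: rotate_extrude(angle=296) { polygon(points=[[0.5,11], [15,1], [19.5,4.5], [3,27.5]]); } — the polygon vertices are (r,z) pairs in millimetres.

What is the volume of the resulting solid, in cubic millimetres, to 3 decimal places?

Profile (r,z), 4 vertices: (0.5,11) (15,1) (19.5,4.5) (3,27.5)
edge 0: (0.5,11)→(15,1)  cross = 0.5·1 − 15·11 = -164.5000; (r_i+r_j)·cross = 15.5·-164.5000 = -2549.7500
edge 1: (15,1)→(19.5,4.5)  cross = 15·4.5 − 19.5·1 = 48.0000; (r_i+r_j)·cross = 34.5·48.0000 = 1656.0000
edge 2: (19.5,4.5)→(3,27.5)  cross = 19.5·27.5 − 3·4.5 = 522.7500; (r_i+r_j)·cross = 22.5·522.7500 = 11761.8750
edge 3: (3,27.5)→(0.5,11)  cross = 3·11 − 0.5·27.5 = 19.2500; (r_i+r_j)·cross = 3.5·19.2500 = 67.3750
Σcross = 425.5000 → A = |Σcross|/2 = 212.7500 mm²
Σ(r_i+r_j)·cross = 10935.5000 → first moment M = |Σ|/6 = 1822.5833
R_c = M/A = 1822.5833/212.7500 = 8.5668 mm
θ = 296° = 5.166175 rad
V = θ·R_c·A = 5.166175·8.5668·212.7500 = 9415.784 mm³

Volume = 9415.784 mm³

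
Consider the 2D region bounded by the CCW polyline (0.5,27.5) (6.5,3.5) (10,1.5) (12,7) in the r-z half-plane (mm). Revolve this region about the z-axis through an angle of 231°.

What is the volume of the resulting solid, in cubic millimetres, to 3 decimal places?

Profile (r,z), 4 vertices: (0.5,27.5) (6.5,3.5) (10,1.5) (12,7)
edge 0: (0.5,27.5)→(6.5,3.5)  cross = 0.5·3.5 − 6.5·27.5 = -177.0000; (r_i+r_j)·cross = 7·-177.0000 = -1239.0000
edge 1: (6.5,3.5)→(10,1.5)  cross = 6.5·1.5 − 10·3.5 = -25.2500; (r_i+r_j)·cross = 16.5·-25.2500 = -416.6250
edge 2: (10,1.5)→(12,7)  cross = 10·7 − 12·1.5 = 52.0000; (r_i+r_j)·cross = 22·52.0000 = 1144.0000
edge 3: (12,7)→(0.5,27.5)  cross = 12·27.5 − 0.5·7 = 326.5000; (r_i+r_j)·cross = 12.5·326.5000 = 4081.2500
Σcross = 176.2500 → A = |Σcross|/2 = 88.1250 mm²
Σ(r_i+r_j)·cross = 3569.6250 → first moment M = |Σ|/6 = 594.9375
R_c = M/A = 594.9375/88.1250 = 6.7511 mm
θ = 231° = 4.031711 rad
V = θ·R_c·A = 4.031711·6.7511·88.1250 = 2398.616 mm³

Volume = 2398.616 mm³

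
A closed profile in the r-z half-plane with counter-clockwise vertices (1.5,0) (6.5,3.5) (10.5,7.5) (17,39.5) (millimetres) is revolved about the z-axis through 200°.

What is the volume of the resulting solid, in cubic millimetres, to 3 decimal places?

Volume = 4101.087 mm³

Profile (r,z), 4 vertices: (1.5,0) (6.5,3.5) (10.5,7.5) (17,39.5)
edge 0: (1.5,0)→(6.5,3.5)  cross = 1.5·3.5 − 6.5·0 = 5.2500; (r_i+r_j)·cross = 8·5.2500 = 42.0000
edge 1: (6.5,3.5)→(10.5,7.5)  cross = 6.5·7.5 − 10.5·3.5 = 12.0000; (r_i+r_j)·cross = 17·12.0000 = 204.0000
edge 2: (10.5,7.5)→(17,39.5)  cross = 10.5·39.5 − 17·7.5 = 287.2500; (r_i+r_j)·cross = 27.5·287.2500 = 7899.3750
edge 3: (17,39.5)→(1.5,0)  cross = 17·0 − 1.5·39.5 = -59.2500; (r_i+r_j)·cross = 18.5·-59.2500 = -1096.1250
Σcross = 245.2500 → A = |Σcross|/2 = 122.6250 mm²
Σ(r_i+r_j)·cross = 7049.2500 → first moment M = |Σ|/6 = 1174.8750
R_c = M/A = 1174.8750/122.6250 = 9.5810 mm
θ = 200° = 3.490659 rad
V = θ·R_c·A = 3.490659·9.5810·122.6250 = 4101.087 mm³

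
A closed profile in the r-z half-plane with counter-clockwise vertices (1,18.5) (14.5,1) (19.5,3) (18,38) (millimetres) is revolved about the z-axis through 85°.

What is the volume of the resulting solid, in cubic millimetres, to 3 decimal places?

Volume = 6933.308 mm³

Profile (r,z), 4 vertices: (1,18.5) (14.5,1) (19.5,3) (18,38)
edge 0: (1,18.5)→(14.5,1)  cross = 1·1 − 14.5·18.5 = -267.2500; (r_i+r_j)·cross = 15.5·-267.2500 = -4142.3750
edge 1: (14.5,1)→(19.5,3)  cross = 14.5·3 − 19.5·1 = 24.0000; (r_i+r_j)·cross = 34·24.0000 = 816.0000
edge 2: (19.5,3)→(18,38)  cross = 19.5·38 − 18·3 = 687.0000; (r_i+r_j)·cross = 37.5·687.0000 = 25762.5000
edge 3: (18,38)→(1,18.5)  cross = 18·18.5 − 1·38 = 295.0000; (r_i+r_j)·cross = 19·295.0000 = 5605.0000
Σcross = 738.7500 → A = |Σcross|/2 = 369.3750 mm²
Σ(r_i+r_j)·cross = 28041.1250 → first moment M = |Σ|/6 = 4673.5208
R_c = M/A = 4673.5208/369.3750 = 12.6525 mm
θ = 85° = 1.483530 rad
V = θ·R_c·A = 1.483530·12.6525·369.3750 = 6933.308 mm³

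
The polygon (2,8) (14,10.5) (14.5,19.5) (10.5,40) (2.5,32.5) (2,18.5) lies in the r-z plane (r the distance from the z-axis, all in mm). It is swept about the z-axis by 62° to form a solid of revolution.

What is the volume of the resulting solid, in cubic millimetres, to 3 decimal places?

Volume = 2585.237 mm³

Profile (r,z), 6 vertices: (2,8) (14,10.5) (14.5,19.5) (10.5,40) (2.5,32.5) (2,18.5)
edge 0: (2,8)→(14,10.5)  cross = 2·10.5 − 14·8 = -91.0000; (r_i+r_j)·cross = 16·-91.0000 = -1456.0000
edge 1: (14,10.5)→(14.5,19.5)  cross = 14·19.5 − 14.5·10.5 = 120.7500; (r_i+r_j)·cross = 28.5·120.7500 = 3441.3750
edge 2: (14.5,19.5)→(10.5,40)  cross = 14.5·40 − 10.5·19.5 = 375.2500; (r_i+r_j)·cross = 25·375.2500 = 9381.2500
edge 3: (10.5,40)→(2.5,32.5)  cross = 10.5·32.5 − 2.5·40 = 241.2500; (r_i+r_j)·cross = 13·241.2500 = 3136.2500
edge 4: (2.5,32.5)→(2,18.5)  cross = 2.5·18.5 − 2·32.5 = -18.7500; (r_i+r_j)·cross = 4.5·-18.7500 = -84.3750
edge 5: (2,18.5)→(2,8)  cross = 2·8 − 2·18.5 = -21.0000; (r_i+r_j)·cross = 4·-21.0000 = -84.0000
Σcross = 606.5000 → A = |Σcross|/2 = 303.2500 mm²
Σ(r_i+r_j)·cross = 14334.5000 → first moment M = |Σ|/6 = 2389.0833
R_c = M/A = 2389.0833/303.2500 = 7.8783 mm
θ = 62° = 1.082104 rad
V = θ·R_c·A = 1.082104·7.8783·303.2500 = 2585.237 mm³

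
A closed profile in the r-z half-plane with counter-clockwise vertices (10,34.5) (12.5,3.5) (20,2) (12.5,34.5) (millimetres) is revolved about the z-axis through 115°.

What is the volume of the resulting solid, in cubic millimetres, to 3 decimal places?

Volume = 4407.320 mm³

Profile (r,z), 4 vertices: (10,34.5) (12.5,3.5) (20,2) (12.5,34.5)
edge 0: (10,34.5)→(12.5,3.5)  cross = 10·3.5 − 12.5·34.5 = -396.2500; (r_i+r_j)·cross = 22.5·-396.2500 = -8915.6250
edge 1: (12.5,3.5)→(20,2)  cross = 12.5·2 − 20·3.5 = -45.0000; (r_i+r_j)·cross = 32.5·-45.0000 = -1462.5000
edge 2: (20,2)→(12.5,34.5)  cross = 20·34.5 − 12.5·2 = 665.0000; (r_i+r_j)·cross = 32.5·665.0000 = 21612.5000
edge 3: (12.5,34.5)→(10,34.5)  cross = 12.5·34.5 − 10·34.5 = 86.2500; (r_i+r_j)·cross = 22.5·86.2500 = 1940.6250
Σcross = 310.0000 → A = |Σcross|/2 = 155.0000 mm²
Σ(r_i+r_j)·cross = 13175.0000 → first moment M = |Σ|/6 = 2195.8333
R_c = M/A = 2195.8333/155.0000 = 14.1667 mm
θ = 115° = 2.007129 rad
V = θ·R_c·A = 2.007129·14.1667·155.0000 = 4407.320 mm³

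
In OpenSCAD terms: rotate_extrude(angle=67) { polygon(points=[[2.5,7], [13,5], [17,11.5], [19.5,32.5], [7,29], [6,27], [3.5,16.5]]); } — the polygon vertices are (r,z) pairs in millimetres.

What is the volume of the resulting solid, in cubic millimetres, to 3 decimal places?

Volume = 4247.471 mm³

Profile (r,z), 7 vertices: (2.5,7) (13,5) (17,11.5) (19.5,32.5) (7,29) (6,27) (3.5,16.5)
edge 0: (2.5,7)→(13,5)  cross = 2.5·5 − 13·7 = -78.5000; (r_i+r_j)·cross = 15.5·-78.5000 = -1216.7500
edge 1: (13,5)→(17,11.5)  cross = 13·11.5 − 17·5 = 64.5000; (r_i+r_j)·cross = 30·64.5000 = 1935.0000
edge 2: (17,11.5)→(19.5,32.5)  cross = 17·32.5 − 19.5·11.5 = 328.2500; (r_i+r_j)·cross = 36.5·328.2500 = 11981.1250
edge 3: (19.5,32.5)→(7,29)  cross = 19.5·29 − 7·32.5 = 338.0000; (r_i+r_j)·cross = 26.5·338.0000 = 8957.0000
edge 4: (7,29)→(6,27)  cross = 7·27 − 6·29 = 15.0000; (r_i+r_j)·cross = 13·15.0000 = 195.0000
edge 5: (6,27)→(3.5,16.5)  cross = 6·16.5 − 3.5·27 = 4.5000; (r_i+r_j)·cross = 9.5·4.5000 = 42.7500
edge 6: (3.5,16.5)→(2.5,7)  cross = 3.5·7 − 2.5·16.5 = -16.7500; (r_i+r_j)·cross = 6·-16.7500 = -100.5000
Σcross = 655.0000 → A = |Σcross|/2 = 327.5000 mm²
Σ(r_i+r_j)·cross = 21793.6250 → first moment M = |Σ|/6 = 3632.2708
R_c = M/A = 3632.2708/327.5000 = 11.0909 mm
θ = 67° = 1.169371 rad
V = θ·R_c·A = 1.169371·11.0909·327.5000 = 4247.471 mm³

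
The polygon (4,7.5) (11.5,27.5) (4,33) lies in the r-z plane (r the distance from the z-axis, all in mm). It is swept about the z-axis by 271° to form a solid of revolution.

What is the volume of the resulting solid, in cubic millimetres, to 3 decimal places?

Profile (r,z), 3 vertices: (4,7.5) (11.5,27.5) (4,33)
edge 0: (4,7.5)→(11.5,27.5)  cross = 4·27.5 − 11.5·7.5 = 23.7500; (r_i+r_j)·cross = 15.5·23.7500 = 368.1250
edge 1: (11.5,27.5)→(4,33)  cross = 11.5·33 − 4·27.5 = 269.5000; (r_i+r_j)·cross = 15.5·269.5000 = 4177.2500
edge 2: (4,33)→(4,7.5)  cross = 4·7.5 − 4·33 = -102.0000; (r_i+r_j)·cross = 8·-102.0000 = -816.0000
Σcross = 191.2500 → A = |Σcross|/2 = 95.6250 mm²
Σ(r_i+r_j)·cross = 3729.3750 → first moment M = |Σ|/6 = 621.5625
R_c = M/A = 621.5625/95.6250 = 6.5000 mm
θ = 271° = 4.729842 rad
V = θ·R_c·A = 4.729842·6.5000·95.6250 = 2939.893 mm³

Volume = 2939.893 mm³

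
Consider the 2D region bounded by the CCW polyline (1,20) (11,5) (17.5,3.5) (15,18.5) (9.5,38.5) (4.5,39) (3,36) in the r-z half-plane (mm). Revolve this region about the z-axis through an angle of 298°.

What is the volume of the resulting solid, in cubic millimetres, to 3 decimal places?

Profile (r,z), 7 vertices: (1,20) (11,5) (17.5,3.5) (15,18.5) (9.5,38.5) (4.5,39) (3,36)
edge 0: (1,20)→(11,5)  cross = 1·5 − 11·20 = -215.0000; (r_i+r_j)·cross = 12·-215.0000 = -2580.0000
edge 1: (11,5)→(17.5,3.5)  cross = 11·3.5 − 17.5·5 = -49.0000; (r_i+r_j)·cross = 28.5·-49.0000 = -1396.5000
edge 2: (17.5,3.5)→(15,18.5)  cross = 17.5·18.5 − 15·3.5 = 271.2500; (r_i+r_j)·cross = 32.5·271.2500 = 8815.6250
edge 3: (15,18.5)→(9.5,38.5)  cross = 15·38.5 − 9.5·18.5 = 401.7500; (r_i+r_j)·cross = 24.5·401.7500 = 9842.8750
edge 4: (9.5,38.5)→(4.5,39)  cross = 9.5·39 − 4.5·38.5 = 197.2500; (r_i+r_j)·cross = 14·197.2500 = 2761.5000
edge 5: (4.5,39)→(3,36)  cross = 4.5·36 − 3·39 = 45.0000; (r_i+r_j)·cross = 7.5·45.0000 = 337.5000
edge 6: (3,36)→(1,20)  cross = 3·20 − 1·36 = 24.0000; (r_i+r_j)·cross = 4·24.0000 = 96.0000
Σcross = 675.2500 → A = |Σcross|/2 = 337.6250 mm²
Σ(r_i+r_j)·cross = 17877.0000 → first moment M = |Σ|/6 = 2979.5000
R_c = M/A = 2979.5000/337.6250 = 8.8249 mm
θ = 298° = 5.201081 rad
V = θ·R_c·A = 5.201081·8.8249·337.6250 = 15496.621 mm³

Volume = 15496.621 mm³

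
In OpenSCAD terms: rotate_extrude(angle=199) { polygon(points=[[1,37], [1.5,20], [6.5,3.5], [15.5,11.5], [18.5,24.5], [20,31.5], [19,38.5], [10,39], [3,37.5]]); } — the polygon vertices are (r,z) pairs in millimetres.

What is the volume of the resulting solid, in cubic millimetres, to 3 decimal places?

Profile (r,z), 9 vertices: (1,37) (1.5,20) (6.5,3.5) (15.5,11.5) (18.5,24.5) (20,31.5) (19,38.5) (10,39) (3,37.5)
edge 0: (1,37)→(1.5,20)  cross = 1·20 − 1.5·37 = -35.5000; (r_i+r_j)·cross = 2.5·-35.5000 = -88.7500
edge 1: (1.5,20)→(6.5,3.5)  cross = 1.5·3.5 − 6.5·20 = -124.7500; (r_i+r_j)·cross = 8·-124.7500 = -998.0000
edge 2: (6.5,3.5)→(15.5,11.5)  cross = 6.5·11.5 − 15.5·3.5 = 20.5000; (r_i+r_j)·cross = 22·20.5000 = 451.0000
edge 3: (15.5,11.5)→(18.5,24.5)  cross = 15.5·24.5 − 18.5·11.5 = 167.0000; (r_i+r_j)·cross = 34·167.0000 = 5678.0000
edge 4: (18.5,24.5)→(20,31.5)  cross = 18.5·31.5 − 20·24.5 = 92.7500; (r_i+r_j)·cross = 38.5·92.7500 = 3570.8750
edge 5: (20,31.5)→(19,38.5)  cross = 20·38.5 − 19·31.5 = 171.5000; (r_i+r_j)·cross = 39·171.5000 = 6688.5000
edge 6: (19,38.5)→(10,39)  cross = 19·39 − 10·38.5 = 356.0000; (r_i+r_j)·cross = 29·356.0000 = 10324.0000
edge 7: (10,39)→(3,37.5)  cross = 10·37.5 − 3·39 = 258.0000; (r_i+r_j)·cross = 13·258.0000 = 3354.0000
edge 8: (3,37.5)→(1,37)  cross = 3·37 − 1·37.5 = 73.5000; (r_i+r_j)·cross = 4·73.5000 = 294.0000
Σcross = 979.0000 → A = |Σcross|/2 = 489.5000 mm²
Σ(r_i+r_j)·cross = 29273.6250 → first moment M = |Σ|/6 = 4878.9375
R_c = M/A = 4878.9375/489.5000 = 9.9672 mm
θ = 199° = 3.473205 rad
V = θ·R_c·A = 3.473205·9.9672·489.5000 = 16945.551 mm³

Volume = 16945.551 mm³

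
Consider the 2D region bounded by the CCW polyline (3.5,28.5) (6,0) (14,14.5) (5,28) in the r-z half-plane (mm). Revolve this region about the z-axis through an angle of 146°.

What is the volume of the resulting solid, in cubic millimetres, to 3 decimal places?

Profile (r,z), 4 vertices: (3.5,28.5) (6,0) (14,14.5) (5,28)
edge 0: (3.5,28.5)→(6,0)  cross = 3.5·0 − 6·28.5 = -171.0000; (r_i+r_j)·cross = 9.5·-171.0000 = -1624.5000
edge 1: (6,0)→(14,14.5)  cross = 6·14.5 − 14·0 = 87.0000; (r_i+r_j)·cross = 20·87.0000 = 1740.0000
edge 2: (14,14.5)→(5,28)  cross = 14·28 − 5·14.5 = 319.5000; (r_i+r_j)·cross = 19·319.5000 = 6070.5000
edge 3: (5,28)→(3.5,28.5)  cross = 5·28.5 − 3.5·28 = 44.5000; (r_i+r_j)·cross = 8.5·44.5000 = 378.2500
Σcross = 280.0000 → A = |Σcross|/2 = 140.0000 mm²
Σ(r_i+r_j)·cross = 6564.2500 → first moment M = |Σ|/6 = 1094.0417
R_c = M/A = 1094.0417/140.0000 = 7.8146 mm
θ = 146° = 2.548181 rad
V = θ·R_c·A = 2.548181·7.8146·140.0000 = 2787.816 mm³

Volume = 2787.816 mm³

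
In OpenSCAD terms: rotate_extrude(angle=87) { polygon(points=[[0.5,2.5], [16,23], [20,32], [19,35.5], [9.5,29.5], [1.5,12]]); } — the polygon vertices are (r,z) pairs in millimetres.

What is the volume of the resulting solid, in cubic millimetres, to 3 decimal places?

Volume = 3164.706 mm³

Profile (r,z), 6 vertices: (0.5,2.5) (16,23) (20,32) (19,35.5) (9.5,29.5) (1.5,12)
edge 0: (0.5,2.5)→(16,23)  cross = 0.5·23 − 16·2.5 = -28.5000; (r_i+r_j)·cross = 16.5·-28.5000 = -470.2500
edge 1: (16,23)→(20,32)  cross = 16·32 − 20·23 = 52.0000; (r_i+r_j)·cross = 36·52.0000 = 1872.0000
edge 2: (20,32)→(19,35.5)  cross = 20·35.5 − 19·32 = 102.0000; (r_i+r_j)·cross = 39·102.0000 = 3978.0000
edge 3: (19,35.5)→(9.5,29.5)  cross = 19·29.5 − 9.5·35.5 = 223.2500; (r_i+r_j)·cross = 28.5·223.2500 = 6362.6250
edge 4: (9.5,29.5)→(1.5,12)  cross = 9.5·12 − 1.5·29.5 = 69.7500; (r_i+r_j)·cross = 11·69.7500 = 767.2500
edge 5: (1.5,12)→(0.5,2.5)  cross = 1.5·2.5 − 0.5·12 = -2.2500; (r_i+r_j)·cross = 2·-2.2500 = -4.5000
Σcross = 416.2500 → A = |Σcross|/2 = 208.1250 mm²
Σ(r_i+r_j)·cross = 12505.1250 → first moment M = |Σ|/6 = 2084.1875
R_c = M/A = 2084.1875/208.1250 = 10.0141 mm
θ = 87° = 1.518436 rad
V = θ·R_c·A = 1.518436·10.0141·208.1250 = 3164.706 mm³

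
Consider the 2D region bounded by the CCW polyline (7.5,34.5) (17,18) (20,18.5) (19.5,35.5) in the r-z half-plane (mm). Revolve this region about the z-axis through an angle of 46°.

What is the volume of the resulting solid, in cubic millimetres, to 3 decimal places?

Volume = 1609.132 mm³

Profile (r,z), 4 vertices: (7.5,34.5) (17,18) (20,18.5) (19.5,35.5)
edge 0: (7.5,34.5)→(17,18)  cross = 7.5·18 − 17·34.5 = -451.5000; (r_i+r_j)·cross = 24.5·-451.5000 = -11061.7500
edge 1: (17,18)→(20,18.5)  cross = 17·18.5 − 20·18 = -45.5000; (r_i+r_j)·cross = 37·-45.5000 = -1683.5000
edge 2: (20,18.5)→(19.5,35.5)  cross = 20·35.5 − 19.5·18.5 = 349.2500; (r_i+r_j)·cross = 39.5·349.2500 = 13795.3750
edge 3: (19.5,35.5)→(7.5,34.5)  cross = 19.5·34.5 − 7.5·35.5 = 406.5000; (r_i+r_j)·cross = 27·406.5000 = 10975.5000
Σcross = 258.7500 → A = |Σcross|/2 = 129.3750 mm²
Σ(r_i+r_j)·cross = 12025.6250 → first moment M = |Σ|/6 = 2004.2708
R_c = M/A = 2004.2708/129.3750 = 15.4919 mm
θ = 46° = 0.802851 rad
V = θ·R_c·A = 0.802851·15.4919·129.3750 = 1609.132 mm³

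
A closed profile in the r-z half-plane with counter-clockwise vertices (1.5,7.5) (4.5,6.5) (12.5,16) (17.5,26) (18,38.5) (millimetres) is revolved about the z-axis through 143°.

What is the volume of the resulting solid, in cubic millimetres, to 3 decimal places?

Volume = 4101.154 mm³

Profile (r,z), 5 vertices: (1.5,7.5) (4.5,6.5) (12.5,16) (17.5,26) (18,38.5)
edge 0: (1.5,7.5)→(4.5,6.5)  cross = 1.5·6.5 − 4.5·7.5 = -24.0000; (r_i+r_j)·cross = 6·-24.0000 = -144.0000
edge 1: (4.5,6.5)→(12.5,16)  cross = 4.5·16 − 12.5·6.5 = -9.2500; (r_i+r_j)·cross = 17·-9.2500 = -157.2500
edge 2: (12.5,16)→(17.5,26)  cross = 12.5·26 − 17.5·16 = 45.0000; (r_i+r_j)·cross = 30·45.0000 = 1350.0000
edge 3: (17.5,26)→(18,38.5)  cross = 17.5·38.5 − 18·26 = 205.7500; (r_i+r_j)·cross = 35.5·205.7500 = 7304.1250
edge 4: (18,38.5)→(1.5,7.5)  cross = 18·7.5 − 1.5·38.5 = 77.2500; (r_i+r_j)·cross = 19.5·77.2500 = 1506.3750
Σcross = 294.7500 → A = |Σcross|/2 = 147.3750 mm²
Σ(r_i+r_j)·cross = 9859.2500 → first moment M = |Σ|/6 = 1643.2083
R_c = M/A = 1643.2083/147.3750 = 11.1498 mm
θ = 143° = 2.495821 rad
V = θ·R_c·A = 2.495821·11.1498·147.3750 = 4101.154 mm³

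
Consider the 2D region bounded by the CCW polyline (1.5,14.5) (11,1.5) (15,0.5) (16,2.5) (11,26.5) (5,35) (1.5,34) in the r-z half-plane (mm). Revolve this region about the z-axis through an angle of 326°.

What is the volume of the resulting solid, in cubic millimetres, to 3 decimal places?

Volume = 13208.216 mm³

Profile (r,z), 7 vertices: (1.5,14.5) (11,1.5) (15,0.5) (16,2.5) (11,26.5) (5,35) (1.5,34)
edge 0: (1.5,14.5)→(11,1.5)  cross = 1.5·1.5 − 11·14.5 = -157.2500; (r_i+r_j)·cross = 12.5·-157.2500 = -1965.6250
edge 1: (11,1.5)→(15,0.5)  cross = 11·0.5 − 15·1.5 = -17.0000; (r_i+r_j)·cross = 26·-17.0000 = -442.0000
edge 2: (15,0.5)→(16,2.5)  cross = 15·2.5 − 16·0.5 = 29.5000; (r_i+r_j)·cross = 31·29.5000 = 914.5000
edge 3: (16,2.5)→(11,26.5)  cross = 16·26.5 − 11·2.5 = 396.5000; (r_i+r_j)·cross = 27·396.5000 = 10705.5000
edge 4: (11,26.5)→(5,35)  cross = 11·35 − 5·26.5 = 252.5000; (r_i+r_j)·cross = 16·252.5000 = 4040.0000
edge 5: (5,35)→(1.5,34)  cross = 5·34 − 1.5·35 = 117.5000; (r_i+r_j)·cross = 6.5·117.5000 = 763.7500
edge 6: (1.5,34)→(1.5,14.5)  cross = 1.5·14.5 − 1.5·34 = -29.2500; (r_i+r_j)·cross = 3·-29.2500 = -87.7500
Σcross = 592.5000 → A = |Σcross|/2 = 296.2500 mm²
Σ(r_i+r_j)·cross = 13928.3750 → first moment M = |Σ|/6 = 2321.3958
R_c = M/A = 2321.3958/296.2500 = 7.8359 mm
θ = 326° = 5.689773 rad
V = θ·R_c·A = 5.689773·7.8359·296.2500 = 13208.216 mm³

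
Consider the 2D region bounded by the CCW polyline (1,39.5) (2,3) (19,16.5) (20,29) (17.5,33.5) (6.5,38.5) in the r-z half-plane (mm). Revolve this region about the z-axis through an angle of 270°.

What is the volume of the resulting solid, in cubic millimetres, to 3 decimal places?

Volume = 20861.451 mm³

Profile (r,z), 6 vertices: (1,39.5) (2,3) (19,16.5) (20,29) (17.5,33.5) (6.5,38.5)
edge 0: (1,39.5)→(2,3)  cross = 1·3 − 2·39.5 = -76.0000; (r_i+r_j)·cross = 3·-76.0000 = -228.0000
edge 1: (2,3)→(19,16.5)  cross = 2·16.5 − 19·3 = -24.0000; (r_i+r_j)·cross = 21·-24.0000 = -504.0000
edge 2: (19,16.5)→(20,29)  cross = 19·29 − 20·16.5 = 221.0000; (r_i+r_j)·cross = 39·221.0000 = 8619.0000
edge 3: (20,29)→(17.5,33.5)  cross = 20·33.5 − 17.5·29 = 162.5000; (r_i+r_j)·cross = 37.5·162.5000 = 6093.7500
edge 4: (17.5,33.5)→(6.5,38.5)  cross = 17.5·38.5 − 6.5·33.5 = 456.0000; (r_i+r_j)·cross = 24·456.0000 = 10944.0000
edge 5: (6.5,38.5)→(1,39.5)  cross = 6.5·39.5 − 1·38.5 = 218.2500; (r_i+r_j)·cross = 7.5·218.2500 = 1636.8750
Σcross = 957.7500 → A = |Σcross|/2 = 478.8750 mm²
Σ(r_i+r_j)·cross = 26561.6250 → first moment M = |Σ|/6 = 4426.9375
R_c = M/A = 4426.9375/478.8750 = 9.2445 mm
θ = 270° = 4.712389 rad
V = θ·R_c·A = 4.712389·9.2445·478.8750 = 20861.451 mm³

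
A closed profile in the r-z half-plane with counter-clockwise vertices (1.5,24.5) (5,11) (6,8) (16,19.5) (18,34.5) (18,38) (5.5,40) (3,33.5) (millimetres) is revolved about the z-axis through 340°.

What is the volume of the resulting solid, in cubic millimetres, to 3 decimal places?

Volume = 20318.672 mm³

Profile (r,z), 8 vertices: (1.5,24.5) (5,11) (6,8) (16,19.5) (18,34.5) (18,38) (5.5,40) (3,33.5)
edge 0: (1.5,24.5)→(5,11)  cross = 1.5·11 − 5·24.5 = -106.0000; (r_i+r_j)·cross = 6.5·-106.0000 = -689.0000
edge 1: (5,11)→(6,8)  cross = 5·8 − 6·11 = -26.0000; (r_i+r_j)·cross = 11·-26.0000 = -286.0000
edge 2: (6,8)→(16,19.5)  cross = 6·19.5 − 16·8 = -11.0000; (r_i+r_j)·cross = 22·-11.0000 = -242.0000
edge 3: (16,19.5)→(18,34.5)  cross = 16·34.5 − 18·19.5 = 201.0000; (r_i+r_j)·cross = 34·201.0000 = 6834.0000
edge 4: (18,34.5)→(18,38)  cross = 18·38 − 18·34.5 = 63.0000; (r_i+r_j)·cross = 36·63.0000 = 2268.0000
edge 5: (18,38)→(5.5,40)  cross = 18·40 − 5.5·38 = 511.0000; (r_i+r_j)·cross = 23.5·511.0000 = 12008.5000
edge 6: (5.5,40)→(3,33.5)  cross = 5.5·33.5 − 3·40 = 64.2500; (r_i+r_j)·cross = 8.5·64.2500 = 546.1250
edge 7: (3,33.5)→(1.5,24.5)  cross = 3·24.5 − 1.5·33.5 = 23.2500; (r_i+r_j)·cross = 4.5·23.2500 = 104.6250
Σcross = 719.5000 → A = |Σcross|/2 = 359.7500 mm²
Σ(r_i+r_j)·cross = 20544.2500 → first moment M = |Σ|/6 = 3424.0417
R_c = M/A = 3424.0417/359.7500 = 9.5178 mm
θ = 340° = 5.934119 rad
V = θ·R_c·A = 5.934119·9.5178·359.7500 = 20318.672 mm³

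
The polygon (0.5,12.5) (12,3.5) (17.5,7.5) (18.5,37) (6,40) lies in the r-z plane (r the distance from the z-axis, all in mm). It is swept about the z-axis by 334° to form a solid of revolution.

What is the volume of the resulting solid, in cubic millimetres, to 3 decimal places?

Volume = 29495.305 mm³

Profile (r,z), 5 vertices: (0.5,12.5) (12,3.5) (17.5,7.5) (18.5,37) (6,40)
edge 0: (0.5,12.5)→(12,3.5)  cross = 0.5·3.5 − 12·12.5 = -148.2500; (r_i+r_j)·cross = 12.5·-148.2500 = -1853.1250
edge 1: (12,3.5)→(17.5,7.5)  cross = 12·7.5 − 17.5·3.5 = 28.7500; (r_i+r_j)·cross = 29.5·28.7500 = 848.1250
edge 2: (17.5,7.5)→(18.5,37)  cross = 17.5·37 − 18.5·7.5 = 508.7500; (r_i+r_j)·cross = 36·508.7500 = 18315.0000
edge 3: (18.5,37)→(6,40)  cross = 18.5·40 − 6·37 = 518.0000; (r_i+r_j)·cross = 24.5·518.0000 = 12691.0000
edge 4: (6,40)→(0.5,12.5)  cross = 6·12.5 − 0.5·40 = 55.0000; (r_i+r_j)·cross = 6.5·55.0000 = 357.5000
Σcross = 962.2500 → A = |Σcross|/2 = 481.1250 mm²
Σ(r_i+r_j)·cross = 30358.5000 → first moment M = |Σ|/6 = 5059.7500
R_c = M/A = 5059.7500/481.1250 = 10.5165 mm
θ = 334° = 5.829400 rad
V = θ·R_c·A = 5.829400·10.5165·481.1250 = 29495.305 mm³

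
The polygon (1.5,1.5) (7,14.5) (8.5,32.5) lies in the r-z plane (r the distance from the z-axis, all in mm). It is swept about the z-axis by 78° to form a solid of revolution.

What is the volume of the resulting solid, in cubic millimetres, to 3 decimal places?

Volume = 306.646 mm³

Profile (r,z), 3 vertices: (1.5,1.5) (7,14.5) (8.5,32.5)
edge 0: (1.5,1.5)→(7,14.5)  cross = 1.5·14.5 − 7·1.5 = 11.2500; (r_i+r_j)·cross = 8.5·11.2500 = 95.6250
edge 1: (7,14.5)→(8.5,32.5)  cross = 7·32.5 − 8.5·14.5 = 104.2500; (r_i+r_j)·cross = 15.5·104.2500 = 1615.8750
edge 2: (8.5,32.5)→(1.5,1.5)  cross = 8.5·1.5 − 1.5·32.5 = -36.0000; (r_i+r_j)·cross = 10·-36.0000 = -360.0000
Σcross = 79.5000 → A = |Σcross|/2 = 39.7500 mm²
Σ(r_i+r_j)·cross = 1351.5000 → first moment M = |Σ|/6 = 225.2500
R_c = M/A = 225.2500/39.7500 = 5.6667 mm
θ = 78° = 1.361357 rad
V = θ·R_c·A = 1.361357·5.6667·39.7500 = 306.646 mm³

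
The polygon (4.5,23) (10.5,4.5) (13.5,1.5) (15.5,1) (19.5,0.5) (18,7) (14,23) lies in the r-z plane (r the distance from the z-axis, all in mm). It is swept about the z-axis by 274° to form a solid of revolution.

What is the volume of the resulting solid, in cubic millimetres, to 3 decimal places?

Profile (r,z), 7 vertices: (4.5,23) (10.5,4.5) (13.5,1.5) (15.5,1) (19.5,0.5) (18,7) (14,23)
edge 0: (4.5,23)→(10.5,4.5)  cross = 4.5·4.5 − 10.5·23 = -221.2500; (r_i+r_j)·cross = 15·-221.2500 = -3318.7500
edge 1: (10.5,4.5)→(13.5,1.5)  cross = 10.5·1.5 − 13.5·4.5 = -45.0000; (r_i+r_j)·cross = 24·-45.0000 = -1080.0000
edge 2: (13.5,1.5)→(15.5,1)  cross = 13.5·1 − 15.5·1.5 = -9.7500; (r_i+r_j)·cross = 29·-9.7500 = -282.7500
edge 3: (15.5,1)→(19.5,0.5)  cross = 15.5·0.5 − 19.5·1 = -11.7500; (r_i+r_j)·cross = 35·-11.7500 = -411.2500
edge 4: (19.5,0.5)→(18,7)  cross = 19.5·7 − 18·0.5 = 127.5000; (r_i+r_j)·cross = 37.5·127.5000 = 4781.2500
edge 5: (18,7)→(14,23)  cross = 18·23 − 14·7 = 316.0000; (r_i+r_j)·cross = 32·316.0000 = 10112.0000
edge 6: (14,23)→(4.5,23)  cross = 14·23 − 4.5·23 = 218.5000; (r_i+r_j)·cross = 18.5·218.5000 = 4042.2500
Σcross = 374.2500 → A = |Σcross|/2 = 187.1250 mm²
Σ(r_i+r_j)·cross = 13842.7500 → first moment M = |Σ|/6 = 2307.1250
R_c = M/A = 2307.1250/187.1250 = 12.3293 mm
θ = 274° = 4.782202 rad
V = θ·R_c·A = 4.782202·12.3293·187.1250 = 11033.138 mm³

Volume = 11033.138 mm³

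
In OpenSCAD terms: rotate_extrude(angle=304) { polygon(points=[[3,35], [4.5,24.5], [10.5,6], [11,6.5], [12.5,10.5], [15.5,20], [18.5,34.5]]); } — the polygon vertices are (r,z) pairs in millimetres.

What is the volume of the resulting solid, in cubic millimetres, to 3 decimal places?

Volume = 14599.796 mm³

Profile (r,z), 7 vertices: (3,35) (4.5,24.5) (10.5,6) (11,6.5) (12.5,10.5) (15.5,20) (18.5,34.5)
edge 0: (3,35)→(4.5,24.5)  cross = 3·24.5 − 4.5·35 = -84.0000; (r_i+r_j)·cross = 7.5·-84.0000 = -630.0000
edge 1: (4.5,24.5)→(10.5,6)  cross = 4.5·6 − 10.5·24.5 = -230.2500; (r_i+r_j)·cross = 15·-230.2500 = -3453.7500
edge 2: (10.5,6)→(11,6.5)  cross = 10.5·6.5 − 11·6 = 2.2500; (r_i+r_j)·cross = 21.5·2.2500 = 48.3750
edge 3: (11,6.5)→(12.5,10.5)  cross = 11·10.5 − 12.5·6.5 = 34.2500; (r_i+r_j)·cross = 23.5·34.2500 = 804.8750
edge 4: (12.5,10.5)→(15.5,20)  cross = 12.5·20 − 15.5·10.5 = 87.2500; (r_i+r_j)·cross = 28·87.2500 = 2443.0000
edge 5: (15.5,20)→(18.5,34.5)  cross = 15.5·34.5 − 18.5·20 = 164.7500; (r_i+r_j)·cross = 34·164.7500 = 5601.5000
edge 6: (18.5,34.5)→(3,35)  cross = 18.5·35 − 3·34.5 = 544.0000; (r_i+r_j)·cross = 21.5·544.0000 = 11696.0000
Σcross = 518.2500 → A = |Σcross|/2 = 259.1250 mm²
Σ(r_i+r_j)·cross = 16510.0000 → first moment M = |Σ|/6 = 2751.6667
R_c = M/A = 2751.6667/259.1250 = 10.6191 mm
θ = 304° = 5.305801 rad
V = θ·R_c·A = 5.305801·10.6191·259.1250 = 14599.796 mm³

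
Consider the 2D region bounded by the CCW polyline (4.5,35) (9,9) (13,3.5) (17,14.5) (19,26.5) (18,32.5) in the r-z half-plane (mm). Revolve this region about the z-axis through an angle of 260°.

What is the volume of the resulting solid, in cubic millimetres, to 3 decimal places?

Volume = 15629.983 mm³

Profile (r,z), 6 vertices: (4.5,35) (9,9) (13,3.5) (17,14.5) (19,26.5) (18,32.5)
edge 0: (4.5,35)→(9,9)  cross = 4.5·9 − 9·35 = -274.5000; (r_i+r_j)·cross = 13.5·-274.5000 = -3705.7500
edge 1: (9,9)→(13,3.5)  cross = 9·3.5 − 13·9 = -85.5000; (r_i+r_j)·cross = 22·-85.5000 = -1881.0000
edge 2: (13,3.5)→(17,14.5)  cross = 13·14.5 − 17·3.5 = 129.0000; (r_i+r_j)·cross = 30·129.0000 = 3870.0000
edge 3: (17,14.5)→(19,26.5)  cross = 17·26.5 − 19·14.5 = 175.0000; (r_i+r_j)·cross = 36·175.0000 = 6300.0000
edge 4: (19,26.5)→(18,32.5)  cross = 19·32.5 − 18·26.5 = 140.5000; (r_i+r_j)·cross = 37·140.5000 = 5198.5000
edge 5: (18,32.5)→(4.5,35)  cross = 18·35 − 4.5·32.5 = 483.7500; (r_i+r_j)·cross = 22.5·483.7500 = 10884.3750
Σcross = 568.2500 → A = |Σcross|/2 = 284.1250 mm²
Σ(r_i+r_j)·cross = 20666.1250 → first moment M = |Σ|/6 = 3444.3542
R_c = M/A = 3444.3542/284.1250 = 12.1227 mm
θ = 260° = 4.537856 rad
V = θ·R_c·A = 4.537856·12.1227·284.1250 = 15629.983 mm³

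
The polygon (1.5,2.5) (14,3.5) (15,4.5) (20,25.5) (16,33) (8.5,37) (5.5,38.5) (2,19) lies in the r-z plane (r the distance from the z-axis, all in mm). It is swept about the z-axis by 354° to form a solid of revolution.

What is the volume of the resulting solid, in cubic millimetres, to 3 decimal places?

Volume = 29493.034 mm³

Profile (r,z), 8 vertices: (1.5,2.5) (14,3.5) (15,4.5) (20,25.5) (16,33) (8.5,37) (5.5,38.5) (2,19)
edge 0: (1.5,2.5)→(14,3.5)  cross = 1.5·3.5 − 14·2.5 = -29.7500; (r_i+r_j)·cross = 15.5·-29.7500 = -461.1250
edge 1: (14,3.5)→(15,4.5)  cross = 14·4.5 − 15·3.5 = 10.5000; (r_i+r_j)·cross = 29·10.5000 = 304.5000
edge 2: (15,4.5)→(20,25.5)  cross = 15·25.5 − 20·4.5 = 292.5000; (r_i+r_j)·cross = 35·292.5000 = 10237.5000
edge 3: (20,25.5)→(16,33)  cross = 20·33 − 16·25.5 = 252.0000; (r_i+r_j)·cross = 36·252.0000 = 9072.0000
edge 4: (16,33)→(8.5,37)  cross = 16·37 − 8.5·33 = 311.5000; (r_i+r_j)·cross = 24.5·311.5000 = 7631.7500
edge 5: (8.5,37)→(5.5,38.5)  cross = 8.5·38.5 − 5.5·37 = 123.7500; (r_i+r_j)·cross = 14·123.7500 = 1732.5000
edge 6: (5.5,38.5)→(2,19)  cross = 5.5·19 − 2·38.5 = 27.5000; (r_i+r_j)·cross = 7.5·27.5000 = 206.2500
edge 7: (2,19)→(1.5,2.5)  cross = 2·2.5 − 1.5·19 = -23.5000; (r_i+r_j)·cross = 3.5·-23.5000 = -82.2500
Σcross = 964.5000 → A = |Σcross|/2 = 482.2500 mm²
Σ(r_i+r_j)·cross = 28641.1250 → first moment M = |Σ|/6 = 4773.5208
R_c = M/A = 4773.5208/482.2500 = 9.8984 mm
θ = 354° = 6.178466 rad
V = θ·R_c·A = 6.178466·9.8984·482.2500 = 29493.034 mm³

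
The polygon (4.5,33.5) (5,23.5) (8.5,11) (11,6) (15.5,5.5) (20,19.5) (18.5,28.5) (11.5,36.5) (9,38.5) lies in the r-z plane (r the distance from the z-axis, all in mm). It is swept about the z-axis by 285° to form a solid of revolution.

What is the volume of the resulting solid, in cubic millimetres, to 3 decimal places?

Volume = 20404.535 mm³

Profile (r,z), 9 vertices: (4.5,33.5) (5,23.5) (8.5,11) (11,6) (15.5,5.5) (20,19.5) (18.5,28.5) (11.5,36.5) (9,38.5)
edge 0: (4.5,33.5)→(5,23.5)  cross = 4.5·23.5 − 5·33.5 = -61.7500; (r_i+r_j)·cross = 9.5·-61.7500 = -586.6250
edge 1: (5,23.5)→(8.5,11)  cross = 5·11 − 8.5·23.5 = -144.7500; (r_i+r_j)·cross = 13.5·-144.7500 = -1954.1250
edge 2: (8.5,11)→(11,6)  cross = 8.5·6 − 11·11 = -70.0000; (r_i+r_j)·cross = 19.5·-70.0000 = -1365.0000
edge 3: (11,6)→(15.5,5.5)  cross = 11·5.5 − 15.5·6 = -32.5000; (r_i+r_j)·cross = 26.5·-32.5000 = -861.2500
edge 4: (15.5,5.5)→(20,19.5)  cross = 15.5·19.5 − 20·5.5 = 192.2500; (r_i+r_j)·cross = 35.5·192.2500 = 6824.8750
edge 5: (20,19.5)→(18.5,28.5)  cross = 20·28.5 − 18.5·19.5 = 209.2500; (r_i+r_j)·cross = 38.5·209.2500 = 8056.1250
edge 6: (18.5,28.5)→(11.5,36.5)  cross = 18.5·36.5 − 11.5·28.5 = 347.5000; (r_i+r_j)·cross = 30·347.5000 = 10425.0000
edge 7: (11.5,36.5)→(9,38.5)  cross = 11.5·38.5 − 9·36.5 = 114.2500; (r_i+r_j)·cross = 20.5·114.2500 = 2342.1250
edge 8: (9,38.5)→(4.5,33.5)  cross = 9·33.5 − 4.5·38.5 = 128.2500; (r_i+r_j)·cross = 13.5·128.2500 = 1731.3750
Σcross = 682.5000 → A = |Σcross|/2 = 341.2500 mm²
Σ(r_i+r_j)·cross = 24612.5000 → first moment M = |Σ|/6 = 4102.0833
R_c = M/A = 4102.0833/341.2500 = 12.0208 mm
θ = 285° = 4.974188 rad
V = θ·R_c·A = 4.974188·12.0208·341.2500 = 20404.535 mm³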